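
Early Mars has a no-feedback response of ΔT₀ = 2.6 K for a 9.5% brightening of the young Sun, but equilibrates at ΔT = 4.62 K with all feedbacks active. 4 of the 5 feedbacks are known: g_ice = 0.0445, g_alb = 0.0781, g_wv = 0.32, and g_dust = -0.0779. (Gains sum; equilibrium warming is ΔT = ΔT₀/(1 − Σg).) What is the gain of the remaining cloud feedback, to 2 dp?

0.07

Amplification A = ΔT/ΔT₀ = 4.62/2.6 = 1.777.
Total gain g = 1 − 1/A = 1 − 1/1.777 = 0.4373.
Known gains sum to 0.0445 + 0.0781 + 0.32 − 0.0779 = 0.3647.
g_cld = 0.4373 − 0.3647 = 0.07.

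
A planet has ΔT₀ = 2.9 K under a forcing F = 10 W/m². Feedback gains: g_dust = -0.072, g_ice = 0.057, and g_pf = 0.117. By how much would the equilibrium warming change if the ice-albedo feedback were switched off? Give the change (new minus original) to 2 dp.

Original: g = 0.102, ΔT = 2.9/(1−0.102) = 3.2294 K.
Without ice-albedo: g' = 0.045, ΔT' = 2.9/(1−0.045) = 3.0366 K.
Change = 3.0366 − 3.2294 = -0.19 K.

-0.19 K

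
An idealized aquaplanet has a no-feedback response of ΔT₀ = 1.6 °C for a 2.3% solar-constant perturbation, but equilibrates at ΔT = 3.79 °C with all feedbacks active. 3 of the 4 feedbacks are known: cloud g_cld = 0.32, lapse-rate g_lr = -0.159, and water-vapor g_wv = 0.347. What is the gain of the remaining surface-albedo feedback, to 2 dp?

Amplification A = ΔT/ΔT₀ = 3.79/1.6 = 2.369.
Total gain g = 1 − 1/A = 1 − 1/2.369 = 0.5779.
Known gains sum to 0.32 − 0.159 + 0.347 = 0.508.
g_alb = 0.5779 − 0.508 = 0.07.

0.07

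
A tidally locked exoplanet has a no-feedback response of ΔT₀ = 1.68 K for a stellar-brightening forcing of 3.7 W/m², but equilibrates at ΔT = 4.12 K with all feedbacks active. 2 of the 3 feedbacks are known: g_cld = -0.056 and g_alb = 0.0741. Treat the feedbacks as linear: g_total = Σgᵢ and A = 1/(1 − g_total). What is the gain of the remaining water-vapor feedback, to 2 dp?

Amplification A = ΔT/ΔT₀ = 4.12/1.68 = 2.452.
Total gain g = 1 − 1/A = 1 − 1/2.452 = 0.5922.
Known gains sum to -0.056 + 0.0741 = 0.0181.
g_wv = 0.5922 − 0.0181 = 0.57.

0.57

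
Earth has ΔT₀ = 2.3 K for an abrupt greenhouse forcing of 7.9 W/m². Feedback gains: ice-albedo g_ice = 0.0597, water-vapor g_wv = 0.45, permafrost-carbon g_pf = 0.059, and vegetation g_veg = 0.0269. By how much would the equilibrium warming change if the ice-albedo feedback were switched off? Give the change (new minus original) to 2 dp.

-0.73 K

Original: g = 0.5956, ΔT = 2.3/(1−0.5956) = 5.6874 K.
Without ice-albedo: g' = 0.5359, ΔT' = 2.3/(1−0.5359) = 4.9558 K.
Change = 4.9558 − 5.6874 = -0.73 K.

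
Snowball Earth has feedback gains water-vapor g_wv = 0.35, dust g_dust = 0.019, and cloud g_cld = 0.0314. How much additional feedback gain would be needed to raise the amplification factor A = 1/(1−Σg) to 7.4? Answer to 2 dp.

0.46

Current total gain = 0.4004.
Target gain for A = 7.4: g* = 1 − 1/7.4 = 0.8649.
Additional gain needed = 0.8649 − 0.4004 = 0.46.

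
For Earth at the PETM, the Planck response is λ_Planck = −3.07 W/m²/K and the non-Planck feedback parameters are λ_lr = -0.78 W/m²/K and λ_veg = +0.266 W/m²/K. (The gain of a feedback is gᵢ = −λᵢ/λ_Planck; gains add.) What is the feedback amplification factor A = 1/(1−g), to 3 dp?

Convert to gains: g_lr = -0.78/3.07 = -0.2541; g_veg = 0.266/3.07 = 0.08664.
Total gain g = -0.16746.
A = 1/(1 + 0.16746) = 0.857.

0.857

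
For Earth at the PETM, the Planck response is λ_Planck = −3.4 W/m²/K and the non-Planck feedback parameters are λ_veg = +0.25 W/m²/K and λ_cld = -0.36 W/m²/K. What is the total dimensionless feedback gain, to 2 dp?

-0.03

Convert to gains: g_veg = 0.25/3.4 = 0.07353; g_cld = -0.36/3.4 = -0.1059.
Total gain g = -0.03237.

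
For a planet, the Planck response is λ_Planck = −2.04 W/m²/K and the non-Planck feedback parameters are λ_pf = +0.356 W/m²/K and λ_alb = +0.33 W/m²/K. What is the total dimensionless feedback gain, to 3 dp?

0.336

Convert to gains: g_pf = 0.356/2.04 = 0.1745; g_alb = 0.33/2.04 = 0.1618.
Total gain g = 0.3363.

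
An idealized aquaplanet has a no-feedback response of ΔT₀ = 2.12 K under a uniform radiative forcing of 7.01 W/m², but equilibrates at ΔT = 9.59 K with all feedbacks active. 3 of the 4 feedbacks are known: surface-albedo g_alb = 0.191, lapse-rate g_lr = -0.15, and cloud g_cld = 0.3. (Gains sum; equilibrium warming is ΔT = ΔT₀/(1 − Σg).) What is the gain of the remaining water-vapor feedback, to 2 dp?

0.44

Amplification A = ΔT/ΔT₀ = 9.59/2.12 = 4.524.
Total gain g = 1 − 1/A = 1 − 1/4.524 = 0.779.
Known gains sum to 0.191 − 0.15 + 0.3 = 0.341.
g_wv = 0.779 − 0.341 = 0.44.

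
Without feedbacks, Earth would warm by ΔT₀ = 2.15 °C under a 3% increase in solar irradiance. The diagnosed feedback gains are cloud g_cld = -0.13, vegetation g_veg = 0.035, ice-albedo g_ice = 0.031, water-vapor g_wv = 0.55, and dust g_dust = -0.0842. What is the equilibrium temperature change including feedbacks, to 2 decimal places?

Total gain g = -0.13 + 0.035 + 0.031 + 0.55 − 0.0842 = 0.4018.
Amplification A = 1/(1 − 0.4018) = 1.672.
ΔT = 2.15 × 1.672 = 3.59 °C.

3.59 °C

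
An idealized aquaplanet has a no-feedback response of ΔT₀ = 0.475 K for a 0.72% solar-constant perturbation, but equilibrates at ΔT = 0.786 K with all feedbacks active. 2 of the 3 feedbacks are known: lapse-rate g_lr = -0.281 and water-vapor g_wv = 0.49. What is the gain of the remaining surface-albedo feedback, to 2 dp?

0.19

Amplification A = ΔT/ΔT₀ = 0.786/0.475 = 1.655.
Total gain g = 1 − 1/A = 1 − 1/1.655 = 0.3958.
Known gains sum to -0.281 + 0.49 = 0.209.
g_alb = 0.3958 − 0.209 = 0.19.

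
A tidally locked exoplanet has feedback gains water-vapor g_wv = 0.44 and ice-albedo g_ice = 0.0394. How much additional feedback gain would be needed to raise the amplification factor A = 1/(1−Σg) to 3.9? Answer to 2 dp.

0.26

Current total gain = 0.4794.
Target gain for A = 3.9: g* = 1 − 1/3.9 = 0.7436.
Additional gain needed = 0.7436 − 0.4794 = 0.26.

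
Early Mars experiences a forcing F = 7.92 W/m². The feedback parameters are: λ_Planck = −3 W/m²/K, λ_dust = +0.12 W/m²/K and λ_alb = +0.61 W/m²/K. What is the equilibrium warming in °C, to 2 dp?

Net feedback parameter λ = (−3) + (+0.12) + (+0.61) = -2.27 W/m²/K.
ΔT = −F/λ = −7.92/(-2.27) = 3.49 °C.

3.49 °C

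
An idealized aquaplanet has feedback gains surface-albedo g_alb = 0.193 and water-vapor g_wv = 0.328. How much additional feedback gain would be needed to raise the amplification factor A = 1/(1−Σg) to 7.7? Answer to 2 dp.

Current total gain = 0.521.
Target gain for A = 7.7: g* = 1 − 1/7.7 = 0.8701.
Additional gain needed = 0.8701 − 0.521 = 0.35.

0.35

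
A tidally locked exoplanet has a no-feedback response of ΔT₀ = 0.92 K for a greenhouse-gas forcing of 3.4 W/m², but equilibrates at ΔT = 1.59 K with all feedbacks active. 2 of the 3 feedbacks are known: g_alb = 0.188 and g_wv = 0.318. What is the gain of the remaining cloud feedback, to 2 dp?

Amplification A = ΔT/ΔT₀ = 1.59/0.92 = 1.728.
Total gain g = 1 − 1/A = 1 − 1/1.728 = 0.4213.
Known gains sum to 0.188 + 0.318 = 0.506.
g_cld = 0.4213 − 0.506 = -0.08.

-0.08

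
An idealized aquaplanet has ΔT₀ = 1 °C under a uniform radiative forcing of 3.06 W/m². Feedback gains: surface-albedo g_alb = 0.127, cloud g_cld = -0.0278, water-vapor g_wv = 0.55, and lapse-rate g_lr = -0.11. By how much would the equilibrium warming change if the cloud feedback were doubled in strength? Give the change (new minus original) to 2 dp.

-0.12 °C

Original: g = 0.5392, ΔT = 1/(1−0.5392) = 2.1701 °C.
With doubled cloud: g' = 0.5114, ΔT' = 1/(1−0.5114) = 2.0467 °C.
Change = 2.0467 − 2.1701 = -0.12 °C.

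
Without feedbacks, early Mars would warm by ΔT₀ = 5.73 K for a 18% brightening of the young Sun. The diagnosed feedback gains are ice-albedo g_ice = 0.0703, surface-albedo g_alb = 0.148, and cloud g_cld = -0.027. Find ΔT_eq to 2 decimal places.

7.09 K

Total gain g = 0.0703 + 0.148 − 0.027 = 0.1913.
Amplification A = 1/(1 − 0.1913) = 1.237.
ΔT = 5.73 × 1.237 = 7.09 K.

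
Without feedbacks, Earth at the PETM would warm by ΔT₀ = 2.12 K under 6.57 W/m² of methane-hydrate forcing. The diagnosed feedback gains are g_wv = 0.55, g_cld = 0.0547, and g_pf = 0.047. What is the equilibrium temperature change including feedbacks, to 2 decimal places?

6.09 K

Total gain g = 0.55 + 0.0547 + 0.047 = 0.6517.
Amplification A = 1/(1 − 0.6517) = 2.871.
ΔT = 2.12 × 2.871 = 6.09 K.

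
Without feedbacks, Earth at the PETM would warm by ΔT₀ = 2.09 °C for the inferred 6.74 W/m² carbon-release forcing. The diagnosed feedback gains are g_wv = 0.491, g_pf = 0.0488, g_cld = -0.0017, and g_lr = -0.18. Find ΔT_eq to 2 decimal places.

Total gain g = 0.491 + 0.0488 − 0.0017 − 0.18 = 0.3581.
Amplification A = 1/(1 − 0.3581) = 1.558.
ΔT = 2.09 × 1.558 = 3.26 °C.

3.26 °C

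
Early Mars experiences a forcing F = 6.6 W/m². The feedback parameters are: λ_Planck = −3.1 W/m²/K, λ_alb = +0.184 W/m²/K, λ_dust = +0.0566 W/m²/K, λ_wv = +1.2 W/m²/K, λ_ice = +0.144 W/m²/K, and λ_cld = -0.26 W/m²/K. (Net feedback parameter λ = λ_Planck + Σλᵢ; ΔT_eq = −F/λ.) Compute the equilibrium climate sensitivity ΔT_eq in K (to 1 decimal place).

Net feedback parameter λ = (−3.1) + (+0.184) + (+0.0566) + (+1.2) + (+0.144) + (-0.26) = -1.7754 W/m²/K.
ΔT = −F/λ = −6.6/(-1.7754) = 3.7 K.

3.7 K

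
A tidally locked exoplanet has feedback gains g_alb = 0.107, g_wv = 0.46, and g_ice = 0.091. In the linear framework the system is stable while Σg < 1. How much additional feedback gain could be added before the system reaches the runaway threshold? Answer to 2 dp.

Current total gain = 0.107 + 0.46 + 0.091 = 0.658.
Margin to runaway = 1 − 0.658 = 0.34.

0.34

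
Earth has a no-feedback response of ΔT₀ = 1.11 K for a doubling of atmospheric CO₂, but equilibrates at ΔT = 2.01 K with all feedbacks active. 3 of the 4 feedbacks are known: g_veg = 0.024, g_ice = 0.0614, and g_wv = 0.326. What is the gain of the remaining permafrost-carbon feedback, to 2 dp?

0.04

Amplification A = ΔT/ΔT₀ = 2.01/1.11 = 1.811.
Total gain g = 1 − 1/A = 1 − 1/1.811 = 0.4478.
Known gains sum to 0.024 + 0.0614 + 0.326 = 0.4114.
g_pf = 0.4478 − 0.4114 = 0.04.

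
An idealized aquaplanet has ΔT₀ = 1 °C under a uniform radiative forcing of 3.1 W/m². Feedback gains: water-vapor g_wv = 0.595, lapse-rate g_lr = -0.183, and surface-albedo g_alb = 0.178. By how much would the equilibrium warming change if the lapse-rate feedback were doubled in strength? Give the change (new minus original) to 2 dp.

-0.75 °C

Original: g = 0.59, ΔT = 1/(1−0.59) = 2.4390 °C.
With doubled lapse-rate: g' = 0.407, ΔT' = 1/(1−0.407) = 1.6863 °C.
Change = 1.6863 − 2.4390 = -0.75 °C.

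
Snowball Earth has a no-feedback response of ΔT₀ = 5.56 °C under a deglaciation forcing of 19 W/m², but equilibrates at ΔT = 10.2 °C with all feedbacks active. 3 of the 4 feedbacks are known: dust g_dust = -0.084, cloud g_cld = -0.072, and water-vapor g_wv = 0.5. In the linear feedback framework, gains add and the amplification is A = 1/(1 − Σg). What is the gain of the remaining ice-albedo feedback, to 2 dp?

Amplification A = ΔT/ΔT₀ = 10.2/5.56 = 1.835.
Total gain g = 1 − 1/A = 1 − 1/1.835 = 0.455.
Known gains sum to -0.084 − 0.072 + 0.5 = 0.344.
g_ice = 0.455 − 0.344 = 0.11.

0.11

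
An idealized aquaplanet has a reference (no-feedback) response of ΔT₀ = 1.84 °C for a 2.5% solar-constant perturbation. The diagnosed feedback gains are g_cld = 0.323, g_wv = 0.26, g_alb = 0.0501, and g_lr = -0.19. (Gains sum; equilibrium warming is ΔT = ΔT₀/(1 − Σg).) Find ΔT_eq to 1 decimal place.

Total gain g = 0.323 + 0.26 + 0.0501 − 0.19 = 0.4431.
Amplification A = 1/(1 − 0.4431) = 1.796.
ΔT = 1.84 × 1.796 = 3.3 °C.

3.3 °C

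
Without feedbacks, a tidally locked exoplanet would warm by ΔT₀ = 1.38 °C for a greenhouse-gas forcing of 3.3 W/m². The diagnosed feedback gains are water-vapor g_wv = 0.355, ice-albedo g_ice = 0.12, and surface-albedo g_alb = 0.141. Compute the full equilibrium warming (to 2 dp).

3.59 °C

Total gain g = 0.355 + 0.12 + 0.141 = 0.616.
Amplification A = 1/(1 − 0.616) = 2.604.
ΔT = 1.38 × 2.604 = 3.59 °C.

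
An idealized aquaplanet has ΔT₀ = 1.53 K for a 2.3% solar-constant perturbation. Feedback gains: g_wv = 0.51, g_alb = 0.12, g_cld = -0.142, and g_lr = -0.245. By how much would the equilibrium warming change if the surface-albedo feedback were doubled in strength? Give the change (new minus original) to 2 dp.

Original: g = 0.243, ΔT = 1.53/(1−0.243) = 2.0211 K.
With doubled surface-albedo: g' = 0.363, ΔT' = 1.53/(1−0.363) = 2.4019 K.
Change = 2.4019 − 2.0211 = 0.38 K.

0.38 K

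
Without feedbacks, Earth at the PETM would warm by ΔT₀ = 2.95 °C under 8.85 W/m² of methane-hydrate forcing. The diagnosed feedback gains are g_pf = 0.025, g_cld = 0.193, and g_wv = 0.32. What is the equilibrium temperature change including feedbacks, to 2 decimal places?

6.39 °C

Total gain g = 0.025 + 0.193 + 0.32 = 0.538.
Amplification A = 1/(1 − 0.538) = 2.165.
ΔT = 2.95 × 2.165 = 6.39 °C.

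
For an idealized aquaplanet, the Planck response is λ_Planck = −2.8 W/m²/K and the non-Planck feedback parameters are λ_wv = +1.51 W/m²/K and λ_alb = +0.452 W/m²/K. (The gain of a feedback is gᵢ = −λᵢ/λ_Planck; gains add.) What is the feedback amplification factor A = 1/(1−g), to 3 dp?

Convert to gains: g_wv = 1.51/2.8 = 0.5393; g_alb = 0.452/2.8 = 0.1614.
Total gain g = 0.7007.
A = 1/(1 − 0.7007) = 3.341.

3.341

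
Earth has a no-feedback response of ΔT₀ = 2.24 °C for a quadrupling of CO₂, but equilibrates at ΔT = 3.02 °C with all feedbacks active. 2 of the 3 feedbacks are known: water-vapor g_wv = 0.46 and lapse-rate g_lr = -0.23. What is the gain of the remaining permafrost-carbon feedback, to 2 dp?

Amplification A = ΔT/ΔT₀ = 3.02/2.24 = 1.348.
Total gain g = 1 − 1/A = 1 − 1/1.348 = 0.2582.
Known gains sum to 0.46 − 0.23 = 0.23.
g_pf = 0.2582 − 0.23 = 0.03.

0.03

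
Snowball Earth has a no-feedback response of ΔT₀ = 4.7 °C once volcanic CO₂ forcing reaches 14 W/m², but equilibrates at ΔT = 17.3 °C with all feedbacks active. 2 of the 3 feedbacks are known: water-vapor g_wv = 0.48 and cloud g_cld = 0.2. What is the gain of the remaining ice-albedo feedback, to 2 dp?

Amplification A = ΔT/ΔT₀ = 17.3/4.7 = 3.681.
Total gain g = 1 − 1/A = 1 − 1/3.681 = 0.7283.
Known gains sum to 0.48 + 0.2 = 0.68.
g_ice = 0.7283 − 0.68 = 0.05.

0.05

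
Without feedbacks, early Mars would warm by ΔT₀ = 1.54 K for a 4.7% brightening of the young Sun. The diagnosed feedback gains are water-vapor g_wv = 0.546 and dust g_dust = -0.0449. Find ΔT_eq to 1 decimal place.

Total gain g = 0.546 − 0.0449 = 0.5011.
Amplification A = 1/(1 − 0.5011) = 2.004.
ΔT = 1.54 × 2.004 = 3.1 K.

3.1 K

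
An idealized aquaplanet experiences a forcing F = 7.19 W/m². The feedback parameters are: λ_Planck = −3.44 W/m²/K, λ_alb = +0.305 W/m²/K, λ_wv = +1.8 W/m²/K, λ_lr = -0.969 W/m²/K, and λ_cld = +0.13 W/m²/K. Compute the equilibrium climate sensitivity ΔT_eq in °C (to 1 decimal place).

3.3 °C

Net feedback parameter λ = (−3.44) + (+0.305) + (+1.8) + (-0.969) + (+0.13) = -2.174 W/m²/K.
ΔT = −F/λ = −7.19/(-2.174) = 3.3 °C.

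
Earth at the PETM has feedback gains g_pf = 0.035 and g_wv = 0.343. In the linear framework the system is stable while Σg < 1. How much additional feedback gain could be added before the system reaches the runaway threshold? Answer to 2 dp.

Current total gain = 0.035 + 0.343 = 0.378.
Margin to runaway = 1 − 0.378 = 0.62.

0.62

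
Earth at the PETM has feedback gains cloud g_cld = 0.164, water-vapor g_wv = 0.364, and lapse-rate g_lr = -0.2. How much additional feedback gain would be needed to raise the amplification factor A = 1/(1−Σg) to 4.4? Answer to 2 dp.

0.44

Current total gain = 0.328.
Target gain for A = 4.4: g* = 1 − 1/4.4 = 0.7727.
Additional gain needed = 0.7727 − 0.328 = 0.44.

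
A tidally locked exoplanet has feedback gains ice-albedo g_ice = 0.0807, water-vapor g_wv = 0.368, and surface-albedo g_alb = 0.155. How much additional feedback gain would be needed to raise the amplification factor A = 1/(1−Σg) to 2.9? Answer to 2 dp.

0.05

Current total gain = 0.6037.
Target gain for A = 2.9: g* = 1 − 1/2.9 = 0.6552.
Additional gain needed = 0.6552 − 0.6037 = 0.05.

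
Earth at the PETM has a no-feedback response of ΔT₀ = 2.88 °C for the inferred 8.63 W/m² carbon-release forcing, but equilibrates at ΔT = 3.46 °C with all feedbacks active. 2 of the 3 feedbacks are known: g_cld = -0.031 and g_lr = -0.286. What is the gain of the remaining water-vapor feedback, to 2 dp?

0.48

Amplification A = ΔT/ΔT₀ = 3.46/2.88 = 1.201.
Total gain g = 1 − 1/A = 1 − 1/1.201 = 0.1674.
Known gains sum to -0.031 − 0.286 = -0.317.
g_wv = 0.1674 + 0.317 = 0.48.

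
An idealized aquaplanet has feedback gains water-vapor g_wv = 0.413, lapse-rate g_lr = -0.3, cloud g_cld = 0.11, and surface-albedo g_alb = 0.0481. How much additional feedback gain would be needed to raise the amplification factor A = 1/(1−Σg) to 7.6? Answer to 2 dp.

0.60

Current total gain = 0.2711.
Target gain for A = 7.6: g* = 1 − 1/7.6 = 0.8684.
Additional gain needed = 0.8684 − 0.2711 = 0.60.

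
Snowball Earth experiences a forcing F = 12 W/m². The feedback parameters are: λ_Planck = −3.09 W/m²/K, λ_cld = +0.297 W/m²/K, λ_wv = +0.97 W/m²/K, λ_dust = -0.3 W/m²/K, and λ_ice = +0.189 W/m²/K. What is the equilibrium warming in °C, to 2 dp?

Net feedback parameter λ = (−3.09) + (+0.297) + (+0.97) + (-0.3) + (+0.189) = -1.934 W/m²/K.
ΔT = −F/λ = −12/(-1.934) = 6.20 °C.

6.20 °C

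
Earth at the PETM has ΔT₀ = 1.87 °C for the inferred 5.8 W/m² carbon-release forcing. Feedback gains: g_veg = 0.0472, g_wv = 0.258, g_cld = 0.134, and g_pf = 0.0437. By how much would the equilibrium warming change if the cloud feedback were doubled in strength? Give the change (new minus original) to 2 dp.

1.26 °C

Original: g = 0.4829, ΔT = 1.87/(1−0.4829) = 3.6163 °C.
With doubled cloud: g' = 0.6169, ΔT' = 1.87/(1−0.6169) = 4.8812 °C.
Change = 4.8812 − 3.6163 = 1.26 °C.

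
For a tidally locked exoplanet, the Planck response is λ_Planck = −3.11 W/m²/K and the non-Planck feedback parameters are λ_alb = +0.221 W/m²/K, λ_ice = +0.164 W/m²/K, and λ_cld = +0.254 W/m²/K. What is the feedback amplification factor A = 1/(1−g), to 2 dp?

Convert to gains: g_alb = 0.221/3.11 = 0.07106; g_ice = 0.164/3.11 = 0.05273; g_cld = 0.254/3.11 = 0.08167.
Total gain g = 0.20546.
A = 1/(1 − 0.20546) = 1.26.

1.26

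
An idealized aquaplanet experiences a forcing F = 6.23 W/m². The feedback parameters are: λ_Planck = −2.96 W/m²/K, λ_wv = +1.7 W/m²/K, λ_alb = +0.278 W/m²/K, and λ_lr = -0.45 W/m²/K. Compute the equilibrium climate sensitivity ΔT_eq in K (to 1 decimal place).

4.4 K

Net feedback parameter λ = (−2.96) + (+1.7) + (+0.278) + (-0.45) = -1.432 W/m²/K.
ΔT = −F/λ = −6.23/(-1.432) = 4.4 K.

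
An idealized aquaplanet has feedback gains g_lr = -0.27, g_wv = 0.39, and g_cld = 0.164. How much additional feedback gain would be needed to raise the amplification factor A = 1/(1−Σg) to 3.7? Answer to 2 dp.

Current total gain = 0.284.
Target gain for A = 3.7: g* = 1 − 1/3.7 = 0.7297.
Additional gain needed = 0.7297 − 0.284 = 0.45.

0.45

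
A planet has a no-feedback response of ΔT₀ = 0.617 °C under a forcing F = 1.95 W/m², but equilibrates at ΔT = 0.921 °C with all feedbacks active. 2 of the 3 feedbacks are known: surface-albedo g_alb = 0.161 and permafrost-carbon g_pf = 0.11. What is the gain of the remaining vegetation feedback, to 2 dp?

0.06

Amplification A = ΔT/ΔT₀ = 0.921/0.617 = 1.493.
Total gain g = 1 − 1/A = 1 − 1/1.493 = 0.3302.
Known gains sum to 0.161 + 0.11 = 0.271.
g_veg = 0.3302 − 0.271 = 0.06.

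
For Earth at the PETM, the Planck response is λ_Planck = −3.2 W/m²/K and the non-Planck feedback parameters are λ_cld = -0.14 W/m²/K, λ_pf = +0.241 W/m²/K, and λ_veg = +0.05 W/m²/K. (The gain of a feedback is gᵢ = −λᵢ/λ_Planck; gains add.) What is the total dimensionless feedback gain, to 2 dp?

Convert to gains: g_cld = -0.14/3.2 = -0.04375; g_pf = 0.241/3.2 = 0.07531; g_veg = 0.05/3.2 = 0.01562.
Total gain g = 0.04718.

0.05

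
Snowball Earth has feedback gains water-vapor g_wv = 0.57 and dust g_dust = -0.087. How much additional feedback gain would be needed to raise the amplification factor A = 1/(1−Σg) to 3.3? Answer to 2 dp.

Current total gain = 0.483.
Target gain for A = 3.3: g* = 1 − 1/3.3 = 0.697.
Additional gain needed = 0.697 − 0.483 = 0.21.

0.21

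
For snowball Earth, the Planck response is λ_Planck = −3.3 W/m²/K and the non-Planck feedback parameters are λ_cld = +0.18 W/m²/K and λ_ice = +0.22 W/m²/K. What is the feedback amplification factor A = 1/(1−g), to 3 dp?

Convert to gains: g_cld = 0.18/3.3 = 0.05455; g_ice = 0.22/3.3 = 0.06667.
Total gain g = 0.12122.
A = 1/(1 − 0.12122) = 1.138.

1.138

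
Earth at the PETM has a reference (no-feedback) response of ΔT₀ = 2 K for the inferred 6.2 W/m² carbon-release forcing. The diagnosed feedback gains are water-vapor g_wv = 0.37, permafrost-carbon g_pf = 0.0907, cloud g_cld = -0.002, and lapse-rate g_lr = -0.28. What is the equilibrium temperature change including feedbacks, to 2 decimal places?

2.44 K

Total gain g = 0.37 + 0.0907 − 0.002 − 0.28 = 0.1787.
Amplification A = 1/(1 − 0.1787) = 1.218.
ΔT = 2 × 1.218 = 2.44 K.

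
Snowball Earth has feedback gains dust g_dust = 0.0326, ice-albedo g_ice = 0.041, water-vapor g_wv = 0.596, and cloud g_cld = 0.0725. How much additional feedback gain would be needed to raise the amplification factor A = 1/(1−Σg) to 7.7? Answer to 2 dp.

Current total gain = 0.7421.
Target gain for A = 7.7: g* = 1 − 1/7.7 = 0.8701.
Additional gain needed = 0.8701 − 0.7421 = 0.13.

0.13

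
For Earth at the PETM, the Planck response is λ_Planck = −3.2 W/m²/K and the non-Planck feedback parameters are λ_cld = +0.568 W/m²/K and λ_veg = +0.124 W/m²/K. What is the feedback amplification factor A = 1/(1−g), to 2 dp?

1.28

Convert to gains: g_cld = 0.568/3.2 = 0.1775; g_veg = 0.124/3.2 = 0.03875.
Total gain g = 0.21625.
A = 1/(1 − 0.21625) = 1.28.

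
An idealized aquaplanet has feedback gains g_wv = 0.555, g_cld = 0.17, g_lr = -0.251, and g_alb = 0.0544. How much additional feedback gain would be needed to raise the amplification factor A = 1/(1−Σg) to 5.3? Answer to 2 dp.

Current total gain = 0.5284.
Target gain for A = 5.3: g* = 1 − 1/5.3 = 0.8113.
Additional gain needed = 0.8113 − 0.5284 = 0.28.

0.28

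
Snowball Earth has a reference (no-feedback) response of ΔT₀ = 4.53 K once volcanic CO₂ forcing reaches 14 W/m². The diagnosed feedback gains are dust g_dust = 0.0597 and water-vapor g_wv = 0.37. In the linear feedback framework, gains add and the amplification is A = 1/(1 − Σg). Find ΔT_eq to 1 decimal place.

7.9 K

Total gain g = 0.0597 + 0.37 = 0.4297.
Amplification A = 1/(1 − 0.4297) = 1.753.
ΔT = 4.53 × 1.753 = 7.9 K.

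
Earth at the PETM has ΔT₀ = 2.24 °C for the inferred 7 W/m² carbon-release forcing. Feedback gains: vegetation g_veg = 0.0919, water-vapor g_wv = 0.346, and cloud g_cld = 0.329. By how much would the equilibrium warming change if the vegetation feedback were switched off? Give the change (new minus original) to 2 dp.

Original: g = 0.7669, ΔT = 2.24/(1−0.7669) = 9.6096 °C.
Without vegetation: g' = 0.675, ΔT' = 2.24/(1−0.675) = 6.8923 °C.
Change = 6.8923 − 9.6096 = -2.72 °C.

-2.72 °C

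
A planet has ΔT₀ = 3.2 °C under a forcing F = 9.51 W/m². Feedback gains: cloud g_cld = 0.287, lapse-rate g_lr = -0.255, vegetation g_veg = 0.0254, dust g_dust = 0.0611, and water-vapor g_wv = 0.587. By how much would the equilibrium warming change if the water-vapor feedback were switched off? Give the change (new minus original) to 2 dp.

-7.24 °C

Original: g = 0.7055, ΔT = 3.2/(1−0.7055) = 10.8659 °C.
Without water-vapor: g' = 0.1185, ΔT' = 3.2/(1−0.1185) = 3.6302 °C.
Change = 3.6302 − 10.8659 = -7.24 °C.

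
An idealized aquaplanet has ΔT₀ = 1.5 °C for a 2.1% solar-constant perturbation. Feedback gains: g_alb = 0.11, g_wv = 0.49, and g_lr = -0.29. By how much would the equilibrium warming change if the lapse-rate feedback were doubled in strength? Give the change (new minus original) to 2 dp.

-0.64 °C

Original: g = 0.31, ΔT = 1.5/(1−0.31) = 2.1739 °C.
With doubled lapse-rate: g' = 0.02, ΔT' = 1.5/(1−0.02) = 1.5306 °C.
Change = 1.5306 − 2.1739 = -0.64 °C.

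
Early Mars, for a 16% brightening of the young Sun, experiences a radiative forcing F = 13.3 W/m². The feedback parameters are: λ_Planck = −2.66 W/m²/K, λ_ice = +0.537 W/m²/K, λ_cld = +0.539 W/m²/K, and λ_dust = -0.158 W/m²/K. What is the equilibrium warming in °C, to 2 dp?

Net feedback parameter λ = (−2.66) + (+0.537) + (+0.539) + (-0.158) = -1.742 W/m²/K.
ΔT = −F/λ = −13.3/(-1.742) = 7.63 °C.

7.63 °C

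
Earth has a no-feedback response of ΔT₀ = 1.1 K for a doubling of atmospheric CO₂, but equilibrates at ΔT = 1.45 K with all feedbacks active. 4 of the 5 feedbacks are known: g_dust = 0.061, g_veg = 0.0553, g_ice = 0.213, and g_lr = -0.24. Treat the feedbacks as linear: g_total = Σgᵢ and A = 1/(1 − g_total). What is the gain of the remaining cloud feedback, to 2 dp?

0.15

Amplification A = ΔT/ΔT₀ = 1.45/1.1 = 1.318.
Total gain g = 1 − 1/A = 1 − 1/1.318 = 0.2413.
Known gains sum to 0.061 + 0.0553 + 0.213 − 0.24 = 0.0893.
g_cld = 0.2413 − 0.0893 = 0.15.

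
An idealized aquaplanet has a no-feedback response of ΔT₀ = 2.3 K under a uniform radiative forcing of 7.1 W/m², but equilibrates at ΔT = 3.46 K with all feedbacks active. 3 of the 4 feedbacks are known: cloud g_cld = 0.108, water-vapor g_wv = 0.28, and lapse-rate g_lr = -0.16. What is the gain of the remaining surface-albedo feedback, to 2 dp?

Amplification A = ΔT/ΔT₀ = 3.46/2.3 = 1.504.
Total gain g = 1 − 1/A = 1 − 1/1.504 = 0.3351.
Known gains sum to 0.108 + 0.28 − 0.16 = 0.228.
g_alb = 0.3351 − 0.228 = 0.11.

0.11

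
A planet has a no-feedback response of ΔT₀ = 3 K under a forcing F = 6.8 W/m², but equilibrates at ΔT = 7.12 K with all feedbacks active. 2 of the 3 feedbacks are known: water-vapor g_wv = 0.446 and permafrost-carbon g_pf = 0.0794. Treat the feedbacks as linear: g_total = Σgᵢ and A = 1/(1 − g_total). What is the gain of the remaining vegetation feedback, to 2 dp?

Amplification A = ΔT/ΔT₀ = 7.12/3 = 2.373.
Total gain g = 1 − 1/A = 1 − 1/2.373 = 0.5786.
Known gains sum to 0.446 + 0.0794 = 0.5254.
g_veg = 0.5786 − 0.5254 = 0.05.

0.05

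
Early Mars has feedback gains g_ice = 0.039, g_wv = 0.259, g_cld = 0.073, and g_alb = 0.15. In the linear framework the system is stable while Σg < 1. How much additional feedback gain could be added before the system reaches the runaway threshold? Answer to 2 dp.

0.48

Current total gain = 0.039 + 0.259 + 0.073 + 0.15 = 0.521.
Margin to runaway = 1 − 0.521 = 0.48.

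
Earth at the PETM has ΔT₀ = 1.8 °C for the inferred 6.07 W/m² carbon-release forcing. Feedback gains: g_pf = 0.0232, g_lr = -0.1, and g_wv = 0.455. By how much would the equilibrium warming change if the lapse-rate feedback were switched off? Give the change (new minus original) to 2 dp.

Original: g = 0.3782, ΔT = 1.8/(1−0.3782) = 2.8948 °C.
Without lapse-rate: g' = 0.4782, ΔT' = 1.8/(1−0.4782) = 3.4496 °C.
Change = 3.4496 − 2.8948 = 0.55 °C.

0.55 °C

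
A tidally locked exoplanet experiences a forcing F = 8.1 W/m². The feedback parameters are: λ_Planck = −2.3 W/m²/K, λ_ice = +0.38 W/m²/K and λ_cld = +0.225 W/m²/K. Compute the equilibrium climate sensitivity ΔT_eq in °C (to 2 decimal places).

Net feedback parameter λ = (−2.3) + (+0.38) + (+0.225) = -1.695 W/m²/K.
ΔT = −F/λ = −8.1/(-1.695) = 4.78 °C.

4.78 °C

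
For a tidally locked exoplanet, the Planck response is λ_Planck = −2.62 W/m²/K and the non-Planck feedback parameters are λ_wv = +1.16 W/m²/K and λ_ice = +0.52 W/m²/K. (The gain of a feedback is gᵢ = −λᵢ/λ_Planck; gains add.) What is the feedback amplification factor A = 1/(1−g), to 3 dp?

Convert to gains: g_wv = 1.16/2.62 = 0.4427; g_ice = 0.52/2.62 = 0.1985.
Total gain g = 0.6412.
A = 1/(1 − 0.6412) = 2.787.

2.787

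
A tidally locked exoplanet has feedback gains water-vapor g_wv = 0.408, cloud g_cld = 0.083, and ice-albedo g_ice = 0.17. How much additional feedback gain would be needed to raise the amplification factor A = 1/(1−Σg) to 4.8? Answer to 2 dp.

0.13

Current total gain = 0.661.
Target gain for A = 4.8: g* = 1 − 1/4.8 = 0.7917.
Additional gain needed = 0.7917 − 0.661 = 0.13.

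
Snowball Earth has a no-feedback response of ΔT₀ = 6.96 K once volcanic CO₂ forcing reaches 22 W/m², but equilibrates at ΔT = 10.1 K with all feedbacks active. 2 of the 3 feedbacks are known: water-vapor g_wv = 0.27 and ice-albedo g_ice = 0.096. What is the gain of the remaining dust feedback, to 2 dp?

Amplification A = ΔT/ΔT₀ = 10.1/6.96 = 1.451.
Total gain g = 1 − 1/A = 1 − 1/1.451 = 0.3108.
Known gains sum to 0.27 + 0.096 = 0.366.
g_dust = 0.3108 − 0.366 = -0.06.

-0.06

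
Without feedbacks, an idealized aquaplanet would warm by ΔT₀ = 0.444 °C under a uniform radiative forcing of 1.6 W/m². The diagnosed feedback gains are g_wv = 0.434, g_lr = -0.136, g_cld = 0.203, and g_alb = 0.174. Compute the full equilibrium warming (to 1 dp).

Total gain g = 0.434 − 0.136 + 0.203 + 0.174 = 0.675.
Amplification A = 1/(1 − 0.675) = 3.077.
ΔT = 0.444 × 3.077 = 1.4 °C.

1.4 °C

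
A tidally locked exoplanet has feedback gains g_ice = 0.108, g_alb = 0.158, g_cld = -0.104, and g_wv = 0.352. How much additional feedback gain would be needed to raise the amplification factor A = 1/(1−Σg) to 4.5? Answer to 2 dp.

0.26

Current total gain = 0.514.
Target gain for A = 4.5: g* = 1 − 1/4.5 = 0.7778.
Additional gain needed = 0.7778 − 0.514 = 0.26.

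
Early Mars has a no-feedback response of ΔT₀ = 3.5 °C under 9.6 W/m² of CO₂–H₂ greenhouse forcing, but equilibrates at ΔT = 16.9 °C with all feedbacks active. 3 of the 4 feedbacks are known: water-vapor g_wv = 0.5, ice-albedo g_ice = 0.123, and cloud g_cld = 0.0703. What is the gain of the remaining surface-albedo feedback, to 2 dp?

0.10

Amplification A = ΔT/ΔT₀ = 16.9/3.5 = 4.829.
Total gain g = 1 − 1/A = 1 − 1/4.829 = 0.7929.
Known gains sum to 0.5 + 0.123 + 0.0703 = 0.6933.
g_alb = 0.7929 − 0.6933 = 0.10.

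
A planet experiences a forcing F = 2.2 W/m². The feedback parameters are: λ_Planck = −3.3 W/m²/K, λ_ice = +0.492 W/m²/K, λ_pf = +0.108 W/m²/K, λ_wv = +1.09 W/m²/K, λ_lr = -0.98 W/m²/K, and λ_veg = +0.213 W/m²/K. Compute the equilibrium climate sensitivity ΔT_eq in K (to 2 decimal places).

Net feedback parameter λ = (−3.3) + (+0.492) + (+0.108) + (+1.09) + (-0.98) + (+0.213) = -2.377 W/m²/K.
ΔT = −F/λ = −2.2/(-2.377) = 0.93 K.

0.93 K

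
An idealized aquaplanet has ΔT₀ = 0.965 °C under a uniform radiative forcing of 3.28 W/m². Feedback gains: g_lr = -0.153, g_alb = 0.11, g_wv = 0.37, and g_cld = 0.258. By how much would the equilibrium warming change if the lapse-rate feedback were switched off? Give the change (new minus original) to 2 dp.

1.36 °C

Original: g = 0.585, ΔT = 0.965/(1−0.585) = 2.3253 °C.
Without lapse-rate: g' = 0.738, ΔT' = 0.965/(1−0.738) = 3.6832 °C.
Change = 3.6832 − 2.3253 = 1.36 °C.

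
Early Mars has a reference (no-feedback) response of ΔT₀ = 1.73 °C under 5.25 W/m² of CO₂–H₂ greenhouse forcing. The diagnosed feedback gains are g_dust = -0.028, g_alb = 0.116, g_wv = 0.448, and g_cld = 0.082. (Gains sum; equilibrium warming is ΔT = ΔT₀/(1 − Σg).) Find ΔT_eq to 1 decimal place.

4.5 °C

Total gain g = -0.028 + 0.116 + 0.448 + 0.082 = 0.618.
Amplification A = 1/(1 − 0.618) = 2.618.
ΔT = 1.73 × 2.618 = 4.5 °C.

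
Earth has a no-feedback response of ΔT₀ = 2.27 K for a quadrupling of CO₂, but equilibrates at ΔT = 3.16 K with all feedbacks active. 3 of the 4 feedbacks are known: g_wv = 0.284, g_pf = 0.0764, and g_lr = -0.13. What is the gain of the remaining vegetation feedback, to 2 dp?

Amplification A = ΔT/ΔT₀ = 3.16/2.27 = 1.392.
Total gain g = 1 − 1/A = 1 − 1/1.392 = 0.2816.
Known gains sum to 0.284 + 0.0764 − 0.13 = 0.2304.
g_veg = 0.2816 − 0.2304 = 0.05.

0.05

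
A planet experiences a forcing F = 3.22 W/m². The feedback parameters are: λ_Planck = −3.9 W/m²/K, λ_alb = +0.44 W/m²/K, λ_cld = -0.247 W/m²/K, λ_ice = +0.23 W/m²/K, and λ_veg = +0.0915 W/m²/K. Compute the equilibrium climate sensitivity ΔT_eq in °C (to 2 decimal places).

0.95 °C

Net feedback parameter λ = (−3.9) + (+0.44) + (-0.247) + (+0.23) + (+0.0915) = -3.3855 W/m²/K.
ΔT = −F/λ = −3.22/(-3.3855) = 0.95 °C.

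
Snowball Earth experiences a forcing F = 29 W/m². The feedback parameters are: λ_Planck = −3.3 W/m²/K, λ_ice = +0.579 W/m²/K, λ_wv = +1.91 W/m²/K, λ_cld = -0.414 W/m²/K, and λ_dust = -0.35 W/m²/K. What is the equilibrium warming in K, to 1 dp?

Net feedback parameter λ = (−3.3) + (+0.579) + (+1.91) + (-0.414) + (-0.35) = -1.575 W/m²/K.
ΔT = −F/λ = −29/(-1.575) = 18.4 K.

18.4 K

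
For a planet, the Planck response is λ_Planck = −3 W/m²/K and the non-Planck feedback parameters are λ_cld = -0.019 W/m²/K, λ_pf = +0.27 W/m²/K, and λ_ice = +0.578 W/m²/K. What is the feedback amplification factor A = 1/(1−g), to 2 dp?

1.38

Convert to gains: g_cld = -0.019/3 = -0.006333; g_pf = 0.27/3 = 0.09; g_ice = 0.578/3 = 0.1927.
Total gain g = 0.276367.
A = 1/(1 − 0.276367) = 1.38.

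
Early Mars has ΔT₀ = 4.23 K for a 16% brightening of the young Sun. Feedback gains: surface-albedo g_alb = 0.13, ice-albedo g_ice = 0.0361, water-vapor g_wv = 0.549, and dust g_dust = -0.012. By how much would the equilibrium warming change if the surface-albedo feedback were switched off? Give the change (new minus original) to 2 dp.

-4.34 K

Original: g = 0.7031, ΔT = 4.23/(1−0.7031) = 14.2472 K.
Without surface-albedo: g' = 0.5731, ΔT' = 4.23/(1−0.5731) = 9.9086 K.
Change = 9.9086 − 14.2472 = -4.34 K.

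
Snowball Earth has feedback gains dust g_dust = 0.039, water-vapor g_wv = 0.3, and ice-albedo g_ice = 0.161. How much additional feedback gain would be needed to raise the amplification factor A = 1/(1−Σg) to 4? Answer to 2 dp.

0.25

Current total gain = 0.5.
Target gain for A = 4: g* = 1 − 1/4 = 0.75.
Additional gain needed = 0.75 − 0.5 = 0.25.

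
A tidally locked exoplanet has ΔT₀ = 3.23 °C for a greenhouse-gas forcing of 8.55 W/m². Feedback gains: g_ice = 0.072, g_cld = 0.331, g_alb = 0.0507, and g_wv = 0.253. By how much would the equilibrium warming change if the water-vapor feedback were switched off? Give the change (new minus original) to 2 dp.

Original: g = 0.7067, ΔT = 3.23/(1−0.7067) = 11.0126 °C.
Without water-vapor: g' = 0.4537, ΔT' = 3.23/(1−0.4537) = 5.9125 °C.
Change = 5.9125 − 11.0126 = -5.10 °C.

-5.10 °C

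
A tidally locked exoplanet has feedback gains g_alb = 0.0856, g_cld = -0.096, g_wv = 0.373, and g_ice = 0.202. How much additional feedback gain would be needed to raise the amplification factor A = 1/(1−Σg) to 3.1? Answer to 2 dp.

Current total gain = 0.5646.
Target gain for A = 3.1: g* = 1 − 1/3.1 = 0.6774.
Additional gain needed = 0.6774 − 0.5646 = 0.11.

0.11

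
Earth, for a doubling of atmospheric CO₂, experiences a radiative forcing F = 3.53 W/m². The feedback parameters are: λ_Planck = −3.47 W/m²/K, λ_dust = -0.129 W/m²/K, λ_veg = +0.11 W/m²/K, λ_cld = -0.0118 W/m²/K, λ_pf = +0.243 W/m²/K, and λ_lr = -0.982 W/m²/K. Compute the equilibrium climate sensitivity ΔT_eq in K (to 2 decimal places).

0.83 K

Net feedback parameter λ = (−3.47) + (-0.129) + (+0.11) + (-0.0118) + (+0.243) + (-0.982) = -4.2398 W/m²/K.
ΔT = −F/λ = −3.53/(-4.2398) = 0.83 K.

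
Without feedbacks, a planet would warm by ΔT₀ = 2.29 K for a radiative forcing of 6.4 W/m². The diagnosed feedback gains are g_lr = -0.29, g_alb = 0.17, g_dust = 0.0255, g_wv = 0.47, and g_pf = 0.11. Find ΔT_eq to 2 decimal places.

4.45 K

Total gain g = -0.29 + 0.17 + 0.0255 + 0.47 + 0.11 = 0.4855.
Amplification A = 1/(1 − 0.4855) = 1.944.
ΔT = 2.29 × 1.944 = 4.45 K.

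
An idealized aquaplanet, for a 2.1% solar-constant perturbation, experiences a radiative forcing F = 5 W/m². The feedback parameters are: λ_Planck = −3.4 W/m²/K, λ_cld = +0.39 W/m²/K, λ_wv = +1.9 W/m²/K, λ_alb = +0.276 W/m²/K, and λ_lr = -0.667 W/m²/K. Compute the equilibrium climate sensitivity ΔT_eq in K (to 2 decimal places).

Net feedback parameter λ = (−3.4) + (+0.39) + (+1.9) + (+0.276) + (-0.667) = -1.501 W/m²/K.
ΔT = −F/λ = −5/(-1.501) = 3.33 K.

3.33 K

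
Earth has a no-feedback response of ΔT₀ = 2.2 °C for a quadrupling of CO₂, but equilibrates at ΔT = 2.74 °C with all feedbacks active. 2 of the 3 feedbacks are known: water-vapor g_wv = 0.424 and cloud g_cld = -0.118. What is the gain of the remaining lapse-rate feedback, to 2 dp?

Amplification A = ΔT/ΔT₀ = 2.74/2.2 = 1.245.
Total gain g = 1 − 1/A = 1 − 1/1.245 = 0.1968.
Known gains sum to 0.424 − 0.118 = 0.306.
g_lr = 0.1968 − 0.306 = -0.11.

-0.11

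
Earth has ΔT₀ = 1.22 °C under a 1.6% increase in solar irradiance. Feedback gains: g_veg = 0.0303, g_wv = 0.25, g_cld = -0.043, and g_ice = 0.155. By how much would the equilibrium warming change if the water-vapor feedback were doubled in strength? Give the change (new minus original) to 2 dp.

1.40 °C

Original: g = 0.3923, ΔT = 1.22/(1−0.3923) = 2.0076 °C.
With doubled water-vapor: g' = 0.6423, ΔT' = 1.22/(1−0.6423) = 3.4107 °C.
Change = 3.4107 − 2.0076 = 1.40 °C.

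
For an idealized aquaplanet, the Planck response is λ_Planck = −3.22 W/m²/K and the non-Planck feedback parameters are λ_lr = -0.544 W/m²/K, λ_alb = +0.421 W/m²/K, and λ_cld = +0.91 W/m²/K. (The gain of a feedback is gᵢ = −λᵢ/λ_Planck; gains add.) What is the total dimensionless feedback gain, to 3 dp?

Convert to gains: g_lr = -0.544/3.22 = -0.1689; g_alb = 0.421/3.22 = 0.1307; g_cld = 0.91/3.22 = 0.2826.
Total gain g = 0.2444.

0.244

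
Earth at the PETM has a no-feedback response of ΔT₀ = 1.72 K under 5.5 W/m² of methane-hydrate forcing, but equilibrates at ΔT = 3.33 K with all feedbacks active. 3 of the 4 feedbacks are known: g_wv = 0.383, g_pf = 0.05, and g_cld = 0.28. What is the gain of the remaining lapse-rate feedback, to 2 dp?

Amplification A = ΔT/ΔT₀ = 3.33/1.72 = 1.936.
Total gain g = 1 − 1/A = 1 − 1/1.936 = 0.4835.
Known gains sum to 0.383 + 0.05 + 0.28 = 0.713.
g_lr = 0.4835 − 0.713 = -0.23.

-0.23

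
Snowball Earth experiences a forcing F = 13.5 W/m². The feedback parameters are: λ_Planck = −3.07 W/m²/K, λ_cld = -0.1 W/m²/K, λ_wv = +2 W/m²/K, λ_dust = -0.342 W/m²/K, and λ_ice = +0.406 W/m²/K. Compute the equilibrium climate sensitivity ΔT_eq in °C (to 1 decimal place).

12.2 °C

Net feedback parameter λ = (−3.07) + (-0.1) + (+2) + (-0.342) + (+0.406) = -1.106 W/m²/K.
ΔT = −F/λ = −13.5/(-1.106) = 12.2 °C.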